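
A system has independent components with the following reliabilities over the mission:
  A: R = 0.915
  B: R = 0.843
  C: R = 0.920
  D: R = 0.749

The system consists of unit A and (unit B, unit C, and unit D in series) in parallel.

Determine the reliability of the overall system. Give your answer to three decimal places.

Series (B, C, and D): 0.84300 × 0.92000 × 0.74900 = 0.58089
Parallel (A and [0.58089]): 1 − (1 − 0.91500)(1 − 0.58089) = 0.964

0.964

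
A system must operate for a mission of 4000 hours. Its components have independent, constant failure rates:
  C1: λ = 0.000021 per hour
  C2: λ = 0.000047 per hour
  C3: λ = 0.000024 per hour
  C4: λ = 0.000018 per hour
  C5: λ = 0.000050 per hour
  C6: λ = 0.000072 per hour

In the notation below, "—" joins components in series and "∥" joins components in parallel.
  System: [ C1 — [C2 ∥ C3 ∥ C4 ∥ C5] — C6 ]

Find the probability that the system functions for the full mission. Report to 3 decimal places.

R(C1) = exp(−0.000021 × 4000) = 0.91943
R(C2) = exp(−0.000047 × 4000) = 0.82861
R(C3) = exp(−0.000024 × 4000) = 0.90846
R(C4) = exp(−0.000018 × 4000) = 0.93053
R(C5) = exp(−0.000050 × 4000) = 0.81873
R(C6) = exp(−0.000072 × 4000) = 0.74976
Parallel (C2, C3, C4, and C5): 1 − (1 − 0.82861)(1 − 0.90846)(1 − 0.93053)(1 − 0.81873) = 0.99980
Series (C1, [0.99980], and C6): 0.91943 × 0.99980 × 0.74976 = 0.689

0.689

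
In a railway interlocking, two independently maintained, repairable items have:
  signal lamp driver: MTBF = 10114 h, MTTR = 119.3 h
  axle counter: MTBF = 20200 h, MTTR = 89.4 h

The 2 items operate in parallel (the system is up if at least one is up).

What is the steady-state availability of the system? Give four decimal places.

0.9999

A(signal lamp driver) = MTBF/(MTBF+MTTR) = 10114/(10114+119.3) = 0.988342
A(axle counter) = MTBF/(MTBF+MTTR) = 20200/(20200+89.4) = 0.995594
Parallel availability: 1 − (1 − 0.988342)(1 − 0.995594) = 0.9999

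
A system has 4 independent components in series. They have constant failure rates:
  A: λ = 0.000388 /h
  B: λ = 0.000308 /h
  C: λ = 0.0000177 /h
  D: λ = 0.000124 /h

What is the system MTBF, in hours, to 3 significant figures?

Series of exponential components: λ_sys = Σ λ_i
λ_sys = 0.000388 + 0.000308 + 0.0000177 + 0.000124 = 8.3770e-04 /h
MTBF = 1 / λ_sys = 1190 h

1190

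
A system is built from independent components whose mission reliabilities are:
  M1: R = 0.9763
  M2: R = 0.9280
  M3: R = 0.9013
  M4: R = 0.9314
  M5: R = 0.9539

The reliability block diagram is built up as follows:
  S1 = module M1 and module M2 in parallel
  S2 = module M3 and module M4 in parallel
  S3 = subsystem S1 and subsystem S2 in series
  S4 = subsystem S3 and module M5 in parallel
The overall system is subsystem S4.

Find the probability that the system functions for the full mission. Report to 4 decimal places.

0.9996

Parallel (M1 and M2): 1 − (1 − 0.976300)(1 − 0.928000) = 0.998294
Parallel (M3 and M4): 1 − (1 − 0.901300)(1 − 0.931400) = 0.993229
Series ([0.998294] and [0.993229]): 0.998294 × 0.993229 = 0.991535
Parallel ([0.991535] and M5): 1 − (1 − 0.991535)(1 − 0.953900) = 0.9996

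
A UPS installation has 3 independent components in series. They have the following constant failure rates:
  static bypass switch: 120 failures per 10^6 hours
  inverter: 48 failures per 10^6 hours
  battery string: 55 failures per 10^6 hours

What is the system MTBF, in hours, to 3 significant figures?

Series of exponential components: λ_sys = Σ λ_i
λ_sys = 0.00012 + 0.000048 + 0.000055 = 2.2300e-04 /h
MTBF = 1 / λ_sys = 4480 h

4480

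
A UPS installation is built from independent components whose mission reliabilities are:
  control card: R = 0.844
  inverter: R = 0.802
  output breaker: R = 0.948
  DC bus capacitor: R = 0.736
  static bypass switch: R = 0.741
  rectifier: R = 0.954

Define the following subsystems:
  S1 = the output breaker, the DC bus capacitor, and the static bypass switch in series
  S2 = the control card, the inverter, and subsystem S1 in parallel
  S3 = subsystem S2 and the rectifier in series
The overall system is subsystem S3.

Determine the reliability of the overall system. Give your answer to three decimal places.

Series (output breaker, DC bus capacitor, and static bypass switch): 0.94800 × 0.73600 × 0.74100 = 0.51702
Parallel (control card, inverter, and [0.51702]): 1 − (1 − 0.84400)(1 − 0.80200)(1 − 0.51702) = 0.98508
Series ([0.98508] and rectifier): 0.98508 × 0.95400 = 0.940

0.940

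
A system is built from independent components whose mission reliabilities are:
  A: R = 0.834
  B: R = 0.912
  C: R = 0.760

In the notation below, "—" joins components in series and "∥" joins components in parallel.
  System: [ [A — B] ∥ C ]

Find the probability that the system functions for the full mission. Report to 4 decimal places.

Series (A and B): 0.834000 × 0.912000 = 0.760608
Parallel ([0.760608] and C): 1 − (1 − 0.760608)(1 − 0.760000) = 0.9425

0.9425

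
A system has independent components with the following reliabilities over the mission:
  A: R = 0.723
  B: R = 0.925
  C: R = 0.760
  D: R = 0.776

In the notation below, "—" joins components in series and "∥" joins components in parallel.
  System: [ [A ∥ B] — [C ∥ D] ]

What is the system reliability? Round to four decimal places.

Parallel (A and B): 1 − (1 − 0.723000)(1 − 0.925000) = 0.979225
Parallel (C and D): 1 − (1 − 0.760000)(1 − 0.776000) = 0.946240
Series ([0.979225] and [0.946240]): 0.979225 × 0.946240 = 0.9266

0.9266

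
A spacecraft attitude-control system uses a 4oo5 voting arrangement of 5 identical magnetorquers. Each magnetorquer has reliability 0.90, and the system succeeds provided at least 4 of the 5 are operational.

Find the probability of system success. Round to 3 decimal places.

0.919

R = Σ_{i=4}^{5} C(5,i) p^i (1−p)^{5−i} with p = 0.90
C(5,4)·0.90^4·0.10^1 = 0.32805
C(5,5)·0.90^5·0.10^0 = 0.59049
Sum = 0.919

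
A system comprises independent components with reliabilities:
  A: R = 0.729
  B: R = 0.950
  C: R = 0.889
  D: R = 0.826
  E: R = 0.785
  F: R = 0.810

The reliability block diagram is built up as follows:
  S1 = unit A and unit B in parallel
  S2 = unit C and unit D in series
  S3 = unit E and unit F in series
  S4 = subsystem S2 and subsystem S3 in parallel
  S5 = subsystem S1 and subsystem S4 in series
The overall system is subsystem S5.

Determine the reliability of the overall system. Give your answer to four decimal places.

0.8910

Parallel (A and B): 1 − (1 − 0.729000)(1 − 0.950000) = 0.986450
Series (C and D): 0.889000 × 0.826000 = 0.734314
Series (E and F): 0.785000 × 0.810000 = 0.635850
Parallel ([0.734314] and [0.635850]): 1 − (1 − 0.734314)(1 − 0.635850) = 0.903250
Series ([0.986450] and [0.903250]): 0.986450 × 0.903250 = 0.8910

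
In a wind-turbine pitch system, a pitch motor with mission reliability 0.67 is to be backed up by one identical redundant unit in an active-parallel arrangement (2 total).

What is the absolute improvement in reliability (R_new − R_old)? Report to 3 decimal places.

R_before = 0.67
R_after = 1 − (1 − 0.67)^2 = 0.891
ΔR = 0.891 − 0.67 = 0.221

0.221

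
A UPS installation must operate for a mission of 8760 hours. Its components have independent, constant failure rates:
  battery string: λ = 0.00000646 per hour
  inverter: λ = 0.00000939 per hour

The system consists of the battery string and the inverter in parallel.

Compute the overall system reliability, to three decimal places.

R(battery string) = exp(−0.00000646 × 8760) = 0.94498
R(inverter) = exp(−0.00000939 × 8760) = 0.92104
Parallel (battery string and inverter): 1 − (1 − 0.94498)(1 − 0.92104) = 0.996

0.996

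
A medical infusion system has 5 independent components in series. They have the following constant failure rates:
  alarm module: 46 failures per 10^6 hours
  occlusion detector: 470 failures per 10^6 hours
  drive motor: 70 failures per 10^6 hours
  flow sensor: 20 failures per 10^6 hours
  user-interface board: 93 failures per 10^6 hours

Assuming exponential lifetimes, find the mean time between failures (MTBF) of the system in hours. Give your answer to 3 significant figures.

Series of exponential components: λ_sys = Σ λ_i
λ_sys = 0.000046 + 0.00047 + 0.000070 + 0.000020 + 0.000093 = 6.9900e-04 /h
MTBF = 1 / λ_sys = 1430 h

1430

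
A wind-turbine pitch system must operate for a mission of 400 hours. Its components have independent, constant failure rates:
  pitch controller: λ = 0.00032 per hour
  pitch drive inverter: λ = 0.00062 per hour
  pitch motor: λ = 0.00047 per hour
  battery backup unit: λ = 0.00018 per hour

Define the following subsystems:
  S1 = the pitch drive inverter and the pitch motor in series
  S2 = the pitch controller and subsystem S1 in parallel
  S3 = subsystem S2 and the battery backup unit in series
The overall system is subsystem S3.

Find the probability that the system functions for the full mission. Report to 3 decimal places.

R(pitch controller) = exp(−0.00032 × 400) = 0.87985
R(pitch drive inverter) = exp(−0.00062 × 400) = 0.78036
R(pitch motor) = exp(−0.00047 × 400) = 0.82861
R(battery backup unit) = exp(−0.00018 × 400) = 0.93053
Series (pitch drive inverter and pitch motor): 0.78036 × 0.82861 = 0.64661
Parallel (pitch controller and [0.64661]): 1 − (1 − 0.87985)(1 − 0.64661) = 0.95754
Series ([0.95754] and battery backup unit): 0.95754 × 0.93053 = 0.891

0.891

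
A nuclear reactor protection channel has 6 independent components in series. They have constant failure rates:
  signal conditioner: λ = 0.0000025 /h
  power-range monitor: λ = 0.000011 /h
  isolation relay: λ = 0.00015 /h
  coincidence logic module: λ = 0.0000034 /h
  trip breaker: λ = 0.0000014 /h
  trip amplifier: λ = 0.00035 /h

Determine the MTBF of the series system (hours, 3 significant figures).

Series of exponential components: λ_sys = Σ λ_i
λ_sys = 0.0000025 + 0.000011 + 0.00015 + 0.0000034 + 0.0000014 + 0.00035 = 5.1830e-04 /h
MTBF = 1 / λ_sys = 1930 h

1930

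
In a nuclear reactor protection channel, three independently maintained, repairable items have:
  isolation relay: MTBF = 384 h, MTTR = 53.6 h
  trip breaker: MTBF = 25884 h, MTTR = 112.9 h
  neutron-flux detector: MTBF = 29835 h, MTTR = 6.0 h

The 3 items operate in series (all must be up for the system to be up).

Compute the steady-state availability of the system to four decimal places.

A(isolation relay) = MTBF/(MTBF+MTTR) = 384/(384+53.6) = 0.877514
A(trip breaker) = MTBF/(MTBF+MTTR) = 25884/(25884+112.9) = 0.995657
A(neutron-flux detector) = MTBF/(MTBF+MTTR) = 29835/(29835+6.0) = 0.999799
Series availability: 0.877514 × 0.995657 × 0.999799 = 0.8735

0.8735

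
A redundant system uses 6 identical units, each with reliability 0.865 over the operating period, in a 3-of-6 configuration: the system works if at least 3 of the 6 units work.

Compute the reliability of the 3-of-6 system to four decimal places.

R = Σ_{i=3}^{6} C(6,i) p^i (1−p)^{6−i} with p = 0.865
C(6,3)·0.865^3·0.135^3 = 0.031848
C(6,4)·0.865^4·0.135^2 = 0.153046
C(6,5)·0.865^5·0.135^1 = 0.392252
C(6,6)·0.865^6·0.135^0 = 0.418887
Sum = 0.9960

0.9960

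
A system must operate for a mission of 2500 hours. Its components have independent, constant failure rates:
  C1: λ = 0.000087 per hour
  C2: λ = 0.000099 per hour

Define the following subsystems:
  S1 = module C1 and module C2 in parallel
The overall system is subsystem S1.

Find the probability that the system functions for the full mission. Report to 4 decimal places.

0.9571

R(C1) = exp(−0.000087 × 2500) = 0.804528
R(C2) = exp(−0.000099 × 2500) = 0.780750
Parallel (C1 and C2): 1 − (1 − 0.804528)(1 − 0.780750) = 0.9571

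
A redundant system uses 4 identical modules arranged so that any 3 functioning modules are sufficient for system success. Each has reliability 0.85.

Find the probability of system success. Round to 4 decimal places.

0.8905

R = Σ_{i=3}^{4} C(4,i) p^i (1−p)^{4−i} with p = 0.85
C(4,3)·0.85^3·0.15^1 = 0.368475
C(4,4)·0.85^4·0.15^0 = 0.522006
Sum = 0.8905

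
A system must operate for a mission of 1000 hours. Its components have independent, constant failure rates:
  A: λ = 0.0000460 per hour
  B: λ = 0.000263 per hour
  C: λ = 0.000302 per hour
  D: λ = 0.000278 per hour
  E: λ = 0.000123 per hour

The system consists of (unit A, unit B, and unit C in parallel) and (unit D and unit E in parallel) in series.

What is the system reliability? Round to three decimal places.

0.969

R(A) = exp(−0.0000460 × 1000) = 0.95504
R(B) = exp(−0.000263 × 1000) = 0.76874
R(C) = exp(−0.000302 × 1000) = 0.73934
R(D) = exp(−0.000278 × 1000) = 0.75730
R(E) = exp(−0.000123 × 1000) = 0.88426
Parallel (A, B, and C): 1 − (1 − 0.95504)(1 − 0.76874)(1 − 0.73934) = 0.99729
Parallel (D and E): 1 − (1 − 0.75730)(1 − 0.88426) = 0.97191
Series ([0.99729] and [0.97191]): 0.99729 × 0.97191 = 0.969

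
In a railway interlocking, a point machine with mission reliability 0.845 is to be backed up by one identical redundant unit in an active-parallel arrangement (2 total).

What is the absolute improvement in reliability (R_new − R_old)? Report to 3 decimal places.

R_before = 0.845
R_after = 1 − (1 − 0.845)^2 = 0.976
ΔR = 0.976 − 0.845 = 0.131

0.131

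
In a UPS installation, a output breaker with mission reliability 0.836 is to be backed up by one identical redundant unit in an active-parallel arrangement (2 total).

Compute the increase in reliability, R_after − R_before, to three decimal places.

0.137

R_before = 0.836
R_after = 1 − (1 − 0.836)^2 = 0.973
ΔR = 0.973 − 0.836 = 0.137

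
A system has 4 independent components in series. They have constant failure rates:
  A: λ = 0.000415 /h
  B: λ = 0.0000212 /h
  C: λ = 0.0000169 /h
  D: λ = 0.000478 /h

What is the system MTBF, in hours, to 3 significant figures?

Series of exponential components: λ_sys = Σ λ_i
λ_sys = 0.000415 + 0.0000212 + 0.0000169 + 0.000478 = 9.3110e-04 /h
MTBF = 1 / λ_sys = 1070 h

1070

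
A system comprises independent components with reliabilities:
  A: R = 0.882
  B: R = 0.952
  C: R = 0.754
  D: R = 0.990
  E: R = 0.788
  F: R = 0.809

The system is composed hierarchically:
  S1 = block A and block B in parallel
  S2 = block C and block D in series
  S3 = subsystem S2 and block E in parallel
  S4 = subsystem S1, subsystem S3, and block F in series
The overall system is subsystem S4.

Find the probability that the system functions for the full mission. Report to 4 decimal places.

0.7612

Parallel (A and B): 1 − (1 − 0.882000)(1 − 0.952000) = 0.994336
Series (C and D): 0.754000 × 0.990000 = 0.746460
Parallel ([0.746460] and E): 1 − (1 − 0.746460)(1 − 0.788000) = 0.946250
Series ([0.994336], [0.946250], and F): 0.994336 × 0.946250 × 0.809000 = 0.7612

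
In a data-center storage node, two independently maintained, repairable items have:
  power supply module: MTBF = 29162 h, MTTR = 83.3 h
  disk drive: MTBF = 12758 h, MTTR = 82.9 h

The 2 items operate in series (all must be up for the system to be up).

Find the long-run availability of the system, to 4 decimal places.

0.9907

A(power supply module) = MTBF/(MTBF+MTTR) = 29162/(29162+83.3) = 0.997152
A(disk drive) = MTBF/(MTBF+MTTR) = 12758/(12758+82.9) = 0.993544
Series availability: 0.997152 × 0.993544 = 0.9907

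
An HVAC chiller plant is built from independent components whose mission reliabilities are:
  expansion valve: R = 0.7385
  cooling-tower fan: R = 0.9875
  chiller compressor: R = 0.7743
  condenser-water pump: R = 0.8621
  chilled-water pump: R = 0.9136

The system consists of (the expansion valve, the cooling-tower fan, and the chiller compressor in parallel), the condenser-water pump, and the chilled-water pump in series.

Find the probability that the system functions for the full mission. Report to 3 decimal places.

0.787

Parallel (expansion valve, cooling-tower fan, and chiller compressor): 1 − (1 − 0.73850)(1 − 0.98750)(1 − 0.77430) = 0.99926
Series ([0.99926], condenser-water pump, and chilled-water pump): 0.99926 × 0.86210 × 0.91360 = 0.787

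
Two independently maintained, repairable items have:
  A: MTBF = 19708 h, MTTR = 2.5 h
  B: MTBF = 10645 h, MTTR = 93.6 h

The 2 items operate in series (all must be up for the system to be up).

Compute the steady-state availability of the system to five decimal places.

0.99116

A(A) = MTBF/(MTBF+MTTR) = 19708/(19708+2.5) = 0.999873
A(B) = MTBF/(MTBF+MTTR) = 10645/(10645+93.6) = 0.991284
Series availability: 0.999873 × 0.991284 = 0.99116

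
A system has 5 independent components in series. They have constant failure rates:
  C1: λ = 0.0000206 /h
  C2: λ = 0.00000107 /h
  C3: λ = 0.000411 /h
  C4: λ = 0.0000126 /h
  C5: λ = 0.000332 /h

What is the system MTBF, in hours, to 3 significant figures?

1290

Series of exponential components: λ_sys = Σ λ_i
λ_sys = 0.0000206 + 0.00000107 + 0.000411 + 0.0000126 + 0.000332 = 7.7727e-04 /h
MTBF = 1 / λ_sys = 1290 h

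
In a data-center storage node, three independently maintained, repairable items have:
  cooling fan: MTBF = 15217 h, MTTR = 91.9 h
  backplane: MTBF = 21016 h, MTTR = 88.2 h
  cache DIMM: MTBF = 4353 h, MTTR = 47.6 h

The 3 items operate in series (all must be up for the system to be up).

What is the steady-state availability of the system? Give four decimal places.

0.9791

A(cooling fan) = MTBF/(MTBF+MTTR) = 15217/(15217+91.9) = 0.993997
A(backplane) = MTBF/(MTBF+MTTR) = 21016/(21016+88.2) = 0.995821
A(cache DIMM) = MTBF/(MTBF+MTTR) = 4353/(4353+47.6) = 0.989183
Series availability: 0.993997 × 0.995821 × 0.989183 = 0.9791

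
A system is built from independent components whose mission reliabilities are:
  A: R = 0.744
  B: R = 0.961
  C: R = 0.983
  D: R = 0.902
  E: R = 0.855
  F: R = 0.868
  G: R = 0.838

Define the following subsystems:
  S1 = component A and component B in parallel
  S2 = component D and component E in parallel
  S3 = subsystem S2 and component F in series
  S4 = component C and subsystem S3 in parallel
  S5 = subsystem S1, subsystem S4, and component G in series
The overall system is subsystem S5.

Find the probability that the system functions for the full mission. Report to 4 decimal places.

0.8276

Parallel (A and B): 1 − (1 − 0.744000)(1 − 0.961000) = 0.990016
Parallel (D and E): 1 − (1 − 0.902000)(1 − 0.855000) = 0.985790
Series ([0.985790] and F): 0.985790 × 0.868000 = 0.855666
Parallel (C and [0.855666]): 1 − (1 − 0.983000)(1 − 0.855666) = 0.997546
Series ([0.990016], [0.997546], and G): 0.990016 × 0.997546 × 0.838000 = 0.8276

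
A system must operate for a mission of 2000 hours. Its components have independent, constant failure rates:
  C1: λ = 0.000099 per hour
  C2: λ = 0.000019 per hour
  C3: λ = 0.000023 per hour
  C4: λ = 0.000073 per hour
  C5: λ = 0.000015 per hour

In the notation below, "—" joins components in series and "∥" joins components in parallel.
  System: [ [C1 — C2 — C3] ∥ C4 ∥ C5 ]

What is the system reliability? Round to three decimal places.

0.999

R(C1) = exp(−0.000099 × 2000) = 0.82037
R(C2) = exp(−0.000019 × 2000) = 0.96271
R(C3) = exp(−0.000023 × 2000) = 0.95504
R(C4) = exp(−0.000073 × 2000) = 0.86416
R(C5) = exp(−0.000015 × 2000) = 0.97045
Series (C1, C2, and C3): 0.82037 × 0.96271 × 0.95504 = 0.75427
Parallel ([0.75427], C4, and C5): 1 − (1 − 0.75427)(1 − 0.86416)(1 − 0.97045) = 0.999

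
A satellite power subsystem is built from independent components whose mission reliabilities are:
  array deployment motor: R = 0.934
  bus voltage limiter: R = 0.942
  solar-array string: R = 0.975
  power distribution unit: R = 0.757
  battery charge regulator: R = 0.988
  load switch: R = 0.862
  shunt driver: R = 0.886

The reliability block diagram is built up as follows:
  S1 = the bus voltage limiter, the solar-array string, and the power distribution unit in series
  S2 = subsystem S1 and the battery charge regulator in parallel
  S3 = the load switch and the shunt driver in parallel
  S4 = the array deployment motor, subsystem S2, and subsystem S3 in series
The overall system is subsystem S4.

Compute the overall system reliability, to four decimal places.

0.9159

Series (bus voltage limiter, solar-array string, and power distribution unit): 0.942000 × 0.975000 × 0.757000 = 0.695267
Parallel ([0.695267] and battery charge regulator): 1 − (1 − 0.695267)(1 − 0.988000) = 0.996343
Parallel (load switch and shunt driver): 1 − (1 − 0.862000)(1 − 0.886000) = 0.984268
Series (array deployment motor, [0.996343], and [0.984268]): 0.934000 × 0.996343 × 0.984268 = 0.9159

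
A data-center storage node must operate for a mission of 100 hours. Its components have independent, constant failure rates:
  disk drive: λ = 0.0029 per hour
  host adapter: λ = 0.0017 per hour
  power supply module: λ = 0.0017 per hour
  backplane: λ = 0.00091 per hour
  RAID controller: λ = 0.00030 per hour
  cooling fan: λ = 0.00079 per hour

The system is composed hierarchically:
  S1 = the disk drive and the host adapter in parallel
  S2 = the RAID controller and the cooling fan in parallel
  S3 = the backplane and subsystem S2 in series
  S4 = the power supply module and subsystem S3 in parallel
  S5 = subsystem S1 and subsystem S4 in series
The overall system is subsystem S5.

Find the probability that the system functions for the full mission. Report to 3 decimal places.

R(disk drive) = exp(−0.0029 × 100) = 0.74826
R(host adapter) = exp(−0.0017 × 100) = 0.84366
R(power supply module) = exp(−0.0017 × 100) = 0.84366
R(backplane) = exp(−0.00091 × 100) = 0.91302
R(RAID controller) = exp(−0.00030 × 100) = 0.97045
R(cooling fan) = exp(−0.00079 × 100) = 0.92404
Parallel (disk drive and host adapter): 1 − (1 − 0.74826)(1 − 0.84366) = 0.96064
Parallel (RAID controller and cooling fan): 1 − (1 − 0.97045)(1 − 0.92404) = 0.99776
Series (backplane and [0.99776]): 0.91302 × 0.99776 = 0.91097
Parallel (power supply module and [0.91097]): 1 − (1 − 0.84366)(1 − 0.91097) = 0.98608
Series ([0.96064] and [0.98608]): 0.96064 × 0.98608 = 0.947

0.947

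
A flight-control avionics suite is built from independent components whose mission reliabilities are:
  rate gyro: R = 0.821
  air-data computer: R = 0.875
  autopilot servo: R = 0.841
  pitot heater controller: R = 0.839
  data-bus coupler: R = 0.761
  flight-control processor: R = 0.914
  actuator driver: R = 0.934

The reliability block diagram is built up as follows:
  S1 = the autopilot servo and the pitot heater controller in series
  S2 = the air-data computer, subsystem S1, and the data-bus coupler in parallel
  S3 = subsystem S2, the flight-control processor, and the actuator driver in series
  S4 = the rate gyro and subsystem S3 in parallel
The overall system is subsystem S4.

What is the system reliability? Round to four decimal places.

Series (autopilot servo and pitot heater controller): 0.841000 × 0.839000 = 0.705599
Parallel (air-data computer, [0.705599], and data-bus coupler): 1 − (1 − 0.875000)(1 − 0.705599)(1 − 0.761000) = 0.991205
Series ([0.991205], flight-control processor, and actuator driver): 0.991205 × 0.914000 × 0.934000 = 0.846168
Parallel (rate gyro and [0.846168]): 1 − (1 − 0.821000)(1 − 0.846168) = 0.9725

0.9725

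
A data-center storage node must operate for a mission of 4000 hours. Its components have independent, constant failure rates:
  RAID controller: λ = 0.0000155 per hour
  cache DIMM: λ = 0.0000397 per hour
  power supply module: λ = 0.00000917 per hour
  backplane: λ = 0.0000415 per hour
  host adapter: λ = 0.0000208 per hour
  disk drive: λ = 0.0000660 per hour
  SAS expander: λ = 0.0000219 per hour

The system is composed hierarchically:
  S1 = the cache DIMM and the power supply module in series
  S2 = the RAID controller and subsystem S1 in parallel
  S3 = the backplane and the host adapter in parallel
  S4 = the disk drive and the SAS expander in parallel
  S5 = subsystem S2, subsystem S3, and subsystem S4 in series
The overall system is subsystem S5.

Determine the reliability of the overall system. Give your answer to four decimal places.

R(RAID controller) = exp(−0.0000155 × 4000) = 0.939883
R(cache DIMM) = exp(−0.0000397 × 4000) = 0.853167
R(power supply module) = exp(−0.00000917 × 4000) = 0.963985
R(backplane) = exp(−0.0000415 × 4000) = 0.847046
R(host adapter) = exp(−0.0000208 × 4000) = 0.920167
R(disk drive) = exp(−0.0000660 × 4000) = 0.767974
R(SAS expander) = exp(−0.0000219 × 4000) = 0.916127
Series (cache DIMM and power supply module): 0.853167 × 0.963985 = 0.822440
Parallel (RAID controller and [0.822440]): 1 − (1 − 0.939883)(1 − 0.822440) = 0.989326
Parallel (backplane and host adapter): 1 − (1 − 0.847046)(1 − 0.920167) = 0.987789
Parallel (disk drive and SAS expander): 1 − (1 − 0.767974)(1 − 0.916127) = 0.980539
Series ([0.989326], [0.987789], and [0.980539]): 0.989326 × 0.987789 × 0.980539 = 0.9582

0.9582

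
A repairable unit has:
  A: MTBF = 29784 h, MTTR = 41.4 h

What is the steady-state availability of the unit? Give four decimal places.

A(A) = MTBF/(MTBF+MTTR) = 29784/(29784+41.4) = 0.9986

0.9986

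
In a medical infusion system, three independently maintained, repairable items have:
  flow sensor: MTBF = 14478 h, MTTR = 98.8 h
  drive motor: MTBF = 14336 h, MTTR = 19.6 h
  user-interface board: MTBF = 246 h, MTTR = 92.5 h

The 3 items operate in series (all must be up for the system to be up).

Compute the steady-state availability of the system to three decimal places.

A(flow sensor) = MTBF/(MTBF+MTTR) = 14478/(14478+98.8) = 0.993222
A(drive motor) = MTBF/(MTBF+MTTR) = 14336/(14336+19.6) = 0.998635
A(user-interface board) = MTBF/(MTBF+MTTR) = 246/(246+92.5) = 0.726736
Series availability: 0.993222 × 0.998635 × 0.726736 = 0.721

0.721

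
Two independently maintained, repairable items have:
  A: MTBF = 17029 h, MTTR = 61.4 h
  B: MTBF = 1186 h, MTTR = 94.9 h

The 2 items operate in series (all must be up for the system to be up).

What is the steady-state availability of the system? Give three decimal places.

0.923

A(A) = MTBF/(MTBF+MTTR) = 17029/(17029+61.4) = 0.996407
A(B) = MTBF/(MTBF+MTTR) = 1186/(1186+94.9) = 0.925911
Series availability: 0.996407 × 0.925911 = 0.923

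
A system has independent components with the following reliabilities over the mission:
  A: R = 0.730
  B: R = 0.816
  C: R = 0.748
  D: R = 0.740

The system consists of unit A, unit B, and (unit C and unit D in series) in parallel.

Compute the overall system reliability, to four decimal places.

Series (C and D): 0.748000 × 0.740000 = 0.553520
Parallel (A, B, and [0.553520]): 1 − (1 − 0.730000)(1 − 0.816000)(1 − 0.553520) = 0.9778

0.9778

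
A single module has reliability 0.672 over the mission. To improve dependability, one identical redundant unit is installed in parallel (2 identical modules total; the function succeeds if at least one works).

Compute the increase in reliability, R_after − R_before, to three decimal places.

R_before = 0.672
R_after = 1 − (1 − 0.672)^2 = 0.892
ΔR = 0.892 − 0.672 = 0.220

0.220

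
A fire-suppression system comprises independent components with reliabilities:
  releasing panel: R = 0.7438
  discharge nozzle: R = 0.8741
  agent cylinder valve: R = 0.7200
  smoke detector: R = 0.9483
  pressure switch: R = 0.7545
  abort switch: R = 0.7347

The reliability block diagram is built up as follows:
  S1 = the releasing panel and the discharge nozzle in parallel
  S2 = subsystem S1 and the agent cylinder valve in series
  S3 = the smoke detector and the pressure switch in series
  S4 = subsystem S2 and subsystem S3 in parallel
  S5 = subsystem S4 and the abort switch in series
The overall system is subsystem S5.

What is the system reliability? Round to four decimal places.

Parallel (releasing panel and discharge nozzle): 1 − (1 − 0.743800)(1 − 0.874100) = 0.967744
Series ([0.967744] and agent cylinder valve): 0.967744 × 0.720000 = 0.696776
Series (smoke detector and pressure switch): 0.948300 × 0.754500 = 0.715492
Parallel ([0.696776] and [0.715492]): 1 − (1 − 0.696776)(1 − 0.715492) = 0.913730
Series ([0.913730] and abort switch): 0.913730 × 0.734700 = 0.6713

0.6713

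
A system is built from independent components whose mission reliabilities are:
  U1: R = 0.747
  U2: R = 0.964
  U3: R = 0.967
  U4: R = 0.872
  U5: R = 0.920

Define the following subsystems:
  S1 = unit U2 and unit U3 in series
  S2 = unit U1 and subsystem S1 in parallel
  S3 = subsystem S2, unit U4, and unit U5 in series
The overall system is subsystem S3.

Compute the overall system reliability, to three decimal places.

Series (U2 and U3): 0.96400 × 0.96700 = 0.93219
Parallel (U1 and [0.93219]): 1 − (1 − 0.74700)(1 − 0.93219) = 0.98284
Series ([0.98284], U4, and U5): 0.98284 × 0.87200 × 0.92000 = 0.788

0.788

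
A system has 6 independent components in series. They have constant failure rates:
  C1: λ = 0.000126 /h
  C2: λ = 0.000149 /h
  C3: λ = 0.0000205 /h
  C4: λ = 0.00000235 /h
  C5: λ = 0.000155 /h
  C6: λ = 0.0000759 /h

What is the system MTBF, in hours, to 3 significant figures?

1890

Series of exponential components: λ_sys = Σ λ_i
λ_sys = 0.000126 + 0.000149 + 0.0000205 + 0.00000235 + 0.000155 + 0.0000759 = 5.2875e-04 /h
MTBF = 1 / λ_sys = 1890 h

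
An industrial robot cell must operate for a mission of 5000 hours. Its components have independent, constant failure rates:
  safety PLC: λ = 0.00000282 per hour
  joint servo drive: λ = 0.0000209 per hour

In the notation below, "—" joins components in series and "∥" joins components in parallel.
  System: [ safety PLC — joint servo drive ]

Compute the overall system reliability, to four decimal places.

R(safety PLC) = exp(−0.00000282 × 5000) = 0.985999
R(joint servo drive) = exp(−0.0000209 × 5000) = 0.900775
Series (safety PLC and joint servo drive): 0.985999 × 0.900775 = 0.8882

0.8882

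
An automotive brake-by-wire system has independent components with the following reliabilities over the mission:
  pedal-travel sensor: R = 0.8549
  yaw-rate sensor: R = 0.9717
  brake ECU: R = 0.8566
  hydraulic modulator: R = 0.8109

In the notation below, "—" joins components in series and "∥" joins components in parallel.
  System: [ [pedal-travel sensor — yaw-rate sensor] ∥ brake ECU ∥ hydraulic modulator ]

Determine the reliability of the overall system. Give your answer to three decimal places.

0.995

Series (pedal-travel sensor and yaw-rate sensor): 0.85490 × 0.97170 = 0.83071
Parallel ([0.83071], brake ECU, and hydraulic modulator): 1 − (1 − 0.83071)(1 − 0.85660)(1 − 0.81090) = 0.995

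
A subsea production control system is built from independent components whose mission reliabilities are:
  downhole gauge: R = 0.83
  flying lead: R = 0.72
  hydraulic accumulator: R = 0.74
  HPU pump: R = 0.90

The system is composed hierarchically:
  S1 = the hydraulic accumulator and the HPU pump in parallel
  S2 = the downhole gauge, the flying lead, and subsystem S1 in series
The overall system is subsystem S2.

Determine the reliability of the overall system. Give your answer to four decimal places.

0.5821

Parallel (hydraulic accumulator and HPU pump): 1 − (1 − 0.740000)(1 − 0.900000) = 0.974000
Series (downhole gauge, flying lead, and [0.974000]): 0.830000 × 0.720000 × 0.974000 = 0.5821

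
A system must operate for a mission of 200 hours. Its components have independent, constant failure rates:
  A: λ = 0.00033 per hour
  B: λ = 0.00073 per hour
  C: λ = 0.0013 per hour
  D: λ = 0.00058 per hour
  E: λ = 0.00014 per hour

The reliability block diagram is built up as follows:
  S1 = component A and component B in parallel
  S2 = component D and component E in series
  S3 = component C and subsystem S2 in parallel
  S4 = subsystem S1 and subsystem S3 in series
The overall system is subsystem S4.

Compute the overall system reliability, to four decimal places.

0.9609

R(A) = exp(−0.00033 × 200) = 0.936131
R(B) = exp(−0.00073 × 200) = 0.864158
R(C) = exp(−0.0013 × 200) = 0.771052
R(D) = exp(−0.00058 × 200) = 0.890475
R(E) = exp(−0.00014 × 200) = 0.972388
Parallel (A and B): 1 − (1 − 0.936131)(1 − 0.864158) = 0.991324
Series (D and E): 0.890475 × 0.972388 = 0.865887
Parallel (C and [0.865887]): 1 − (1 − 0.771052)(1 − 0.865887) = 0.969295
Series ([0.991324] and [0.969295]): 0.991324 × 0.969295 = 0.9609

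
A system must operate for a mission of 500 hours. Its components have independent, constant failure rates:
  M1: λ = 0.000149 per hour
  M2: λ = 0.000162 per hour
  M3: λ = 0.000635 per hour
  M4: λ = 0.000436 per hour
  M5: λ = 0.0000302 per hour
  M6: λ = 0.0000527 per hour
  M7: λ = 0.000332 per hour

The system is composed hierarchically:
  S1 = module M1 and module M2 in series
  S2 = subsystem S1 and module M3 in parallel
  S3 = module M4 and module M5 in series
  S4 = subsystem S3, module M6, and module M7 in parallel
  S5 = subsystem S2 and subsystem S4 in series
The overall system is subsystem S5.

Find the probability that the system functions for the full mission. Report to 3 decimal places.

0.960

R(M1) = exp(−0.000149 × 500) = 0.92821
R(M2) = exp(−0.000162 × 500) = 0.92219
R(M3) = exp(−0.000635 × 500) = 0.72797
R(M4) = exp(−0.000436 × 500) = 0.80413
R(M5) = exp(−0.0000302 × 500) = 0.98501
R(M6) = exp(−0.0000527 × 500) = 0.97399
R(M7) = exp(−0.000332 × 500) = 0.84705
Series (M1 and M2): 0.92821 × 0.92219 = 0.85599
Parallel ([0.85599] and M3): 1 − (1 − 0.85599)(1 − 0.72797) = 0.96082
Series (M4 and M5): 0.80413 × 0.98501 = 0.79208
Parallel ([0.79208], M6, and M7): 1 − (1 − 0.79208)(1 − 0.97399)(1 − 0.84705) = 0.99917
Series ([0.96082] and [0.99917]): 0.96082 × 0.99917 = 0.960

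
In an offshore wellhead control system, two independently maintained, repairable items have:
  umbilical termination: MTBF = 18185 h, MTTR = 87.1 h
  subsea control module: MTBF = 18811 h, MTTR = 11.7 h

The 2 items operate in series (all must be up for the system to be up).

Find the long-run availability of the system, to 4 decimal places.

A(umbilical termination) = MTBF/(MTBF+MTTR) = 18185/(18185+87.1) = 0.995233
A(subsea control module) = MTBF/(MTBF+MTTR) = 18811/(18811+11.7) = 0.999378
Series availability: 0.995233 × 0.999378 = 0.9946

0.9946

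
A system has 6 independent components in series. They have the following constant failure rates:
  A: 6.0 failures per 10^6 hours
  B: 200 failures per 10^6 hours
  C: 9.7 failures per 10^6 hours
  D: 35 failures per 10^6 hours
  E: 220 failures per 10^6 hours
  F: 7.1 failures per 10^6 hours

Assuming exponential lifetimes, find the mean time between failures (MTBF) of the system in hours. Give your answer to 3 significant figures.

Series of exponential components: λ_sys = Σ λ_i
λ_sys = 0.0000060 + 0.00020 + 0.0000097 + 0.000035 + 0.00022 + 0.0000071 = 4.7780e-04 /h
MTBF = 1 / λ_sys = 2090 h

2090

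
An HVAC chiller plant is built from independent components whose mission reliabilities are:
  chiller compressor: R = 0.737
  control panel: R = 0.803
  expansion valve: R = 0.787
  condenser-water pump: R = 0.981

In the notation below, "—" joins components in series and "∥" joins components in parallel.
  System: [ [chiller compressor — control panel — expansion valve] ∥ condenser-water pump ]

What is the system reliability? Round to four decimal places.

0.9898

Series (chiller compressor, control panel, and expansion valve): 0.737000 × 0.803000 × 0.787000 = 0.465755
Parallel ([0.465755] and condenser-water pump): 1 − (1 − 0.465755)(1 − 0.981000) = 0.9898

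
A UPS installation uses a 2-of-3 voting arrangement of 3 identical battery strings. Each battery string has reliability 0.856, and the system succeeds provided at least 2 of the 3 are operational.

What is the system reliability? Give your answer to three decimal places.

R = Σ_{i=2}^{3} C(3,i) p^i (1−p)^{3−i} with p = 0.856
C(3,2)·0.856^2·0.144^1 = 0.31654
C(3,3)·0.856^3·0.144^0 = 0.62722
Sum = 0.944

0.944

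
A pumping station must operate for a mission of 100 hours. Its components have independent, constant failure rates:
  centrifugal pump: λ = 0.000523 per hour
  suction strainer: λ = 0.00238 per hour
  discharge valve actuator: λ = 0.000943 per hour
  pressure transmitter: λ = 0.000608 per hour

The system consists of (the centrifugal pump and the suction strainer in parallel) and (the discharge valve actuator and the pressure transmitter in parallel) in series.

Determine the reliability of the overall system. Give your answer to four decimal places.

R(centrifugal pump) = exp(−0.000523 × 100) = 0.949044
R(suction strainer) = exp(−0.00238 × 100) = 0.788203
R(discharge valve actuator) = exp(−0.000943 × 100) = 0.910010
R(pressure transmitter) = exp(−0.000608 × 100) = 0.941011
Parallel (centrifugal pump and suction strainer): 1 − (1 − 0.949044)(1 − 0.788203) = 0.989208
Parallel (discharge valve actuator and pressure transmitter): 1 − (1 − 0.910010)(1 − 0.941011) = 0.994692
Series ([0.989208] and [0.994692]): 0.989208 × 0.994692 = 0.9840

0.9840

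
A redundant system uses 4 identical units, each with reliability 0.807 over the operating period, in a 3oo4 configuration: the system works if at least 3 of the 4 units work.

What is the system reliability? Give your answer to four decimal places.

R = Σ_{i=3}^{4} C(4,i) p^i (1−p)^{4−i} with p = 0.807
C(4,3)·0.807^3·0.193^1 = 0.405731
C(4,4)·0.807^4·0.193^0 = 0.424125
Sum = 0.8299

0.8299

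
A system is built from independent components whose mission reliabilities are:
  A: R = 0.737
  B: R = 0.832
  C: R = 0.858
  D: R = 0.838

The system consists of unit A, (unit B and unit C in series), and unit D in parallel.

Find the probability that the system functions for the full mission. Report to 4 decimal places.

0.9878

Series (B and C): 0.832000 × 0.858000 = 0.713856
Parallel (A, [0.713856], and D): 1 − (1 − 0.737000)(1 − 0.713856)(1 − 0.838000) = 0.9878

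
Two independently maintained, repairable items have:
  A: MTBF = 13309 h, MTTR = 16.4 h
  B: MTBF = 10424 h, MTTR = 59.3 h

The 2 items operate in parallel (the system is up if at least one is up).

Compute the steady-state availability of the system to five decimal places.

0.99999

A(A) = MTBF/(MTBF+MTTR) = 13309/(13309+16.4) = 0.998769
A(B) = MTBF/(MTBF+MTTR) = 10424/(10424+59.3) = 0.994343
Parallel availability: 1 − (1 − 0.998769)(1 − 0.994343) = 0.99999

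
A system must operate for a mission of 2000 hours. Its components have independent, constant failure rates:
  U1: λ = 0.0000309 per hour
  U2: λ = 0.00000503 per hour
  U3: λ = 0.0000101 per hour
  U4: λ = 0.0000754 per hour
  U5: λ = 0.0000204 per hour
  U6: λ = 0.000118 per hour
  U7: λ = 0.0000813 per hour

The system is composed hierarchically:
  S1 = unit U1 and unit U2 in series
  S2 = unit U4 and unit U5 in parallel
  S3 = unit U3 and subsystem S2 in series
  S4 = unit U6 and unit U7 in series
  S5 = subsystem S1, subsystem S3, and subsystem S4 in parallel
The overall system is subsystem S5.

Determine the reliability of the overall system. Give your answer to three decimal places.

0.999

R(U1) = exp(−0.0000309 × 2000) = 0.94007
R(U2) = exp(−0.00000503 × 2000) = 0.98999
R(U3) = exp(−0.0000101 × 2000) = 0.98000
R(U4) = exp(−0.0000754 × 2000) = 0.86002
R(U5) = exp(−0.0000204 × 2000) = 0.96002
R(U6) = exp(−0.000118 × 2000) = 0.78978
R(U7) = exp(−0.0000813 × 2000) = 0.84993
Series (U1 and U2): 0.94007 × 0.98999 = 0.93066
Parallel (U4 and U5): 1 − (1 − 0.86002)(1 − 0.96002) = 0.99440
Series (U3 and [0.99440]): 0.98000 × 0.99440 = 0.97451
Series (U6 and U7): 0.78978 × 0.84993 = 0.67126
Parallel ([0.93066], [0.97451], and [0.67126]): 1 − (1 − 0.93066)(1 − 0.97451)(1 − 0.67126) = 0.999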